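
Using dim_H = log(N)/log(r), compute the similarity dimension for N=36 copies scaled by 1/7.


For a self-similar set with N copies scaled by 1/r:
dim_H = log(N)/log(r) = log(36)/log(7)
= 3.583519/1.94591
= 1.841564


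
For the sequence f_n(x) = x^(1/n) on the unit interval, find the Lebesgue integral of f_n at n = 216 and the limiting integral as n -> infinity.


At n = 216: f_216(x) = x^(1/216).
Step 1: integral(x^(1/216), 0, 1) = [x^(1/216+1) / (1/216+1)] from 0 to 1
     = 1 / (1/216 + 1) = 1 / ((216+1)/216) = 216/(216+1)
     = 216/217 = 0.995392
Step 2: As n -> infinity, f_n(x) = x^(1/n) -> 1 for x in (0,1], and f_n is increasing in n.
By MCT, lim_n integral(f_n) = integral(lim_n f_n) = integral(1, 0, 1) = 1.
Step 3: Verify convergence: 216/217 = 0.995392 -> 1


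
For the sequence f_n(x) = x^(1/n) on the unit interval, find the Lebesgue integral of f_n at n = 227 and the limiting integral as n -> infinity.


At n = 227: f_227(x) = x^(1/227).
Step 1: integral(x^(1/227), 0, 1) = [x^(1/227+1) / (1/227+1)] from 0 to 1
     = 1 / (1/227 + 1) = 1 / ((227+1)/227) = 227/(227+1)
     = 227/228 = 0.995614
Step 2: As n -> infinity, f_n(x) = x^(1/n) -> 1 for x in (0,1], and f_n is increasing in n.
By MCT, lim_n integral(f_n) = integral(lim_n f_n) = integral(1, 0, 1) = 1.
Step 3: Verify convergence: 227/228 = 0.995614 -> 1


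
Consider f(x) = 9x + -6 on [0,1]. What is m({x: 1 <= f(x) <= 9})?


f^(-1)([1, 9]) = {x : 1 <= 9x + -6 <= 9}
Solving: (1 - -6)/9 <= x <= (9 - -6)/9
= [0.777778, 1.666667]
Intersecting with [0,1]: [0.777778, 1]
Measure = 1 - 0.777778 = 0.222222


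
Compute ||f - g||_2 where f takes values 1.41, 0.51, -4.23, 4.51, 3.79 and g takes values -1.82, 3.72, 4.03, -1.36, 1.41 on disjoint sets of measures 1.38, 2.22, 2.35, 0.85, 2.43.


Step 1: Compute differences f_i - g_i:
  1.41 - -1.82 = 3.23
  0.51 - 3.72 = -3.21
  -4.23 - 4.03 = -8.26
  4.51 - -1.36 = 5.87
  3.79 - 1.41 = 2.38
Step 2: Compute |diff|^2 * measure for each set:
  |3.23|^2 * 1.38 = 10.4329 * 1.38 = 14.397402
  |-3.21|^2 * 2.22 = 10.3041 * 2.22 = 22.875102
  |-8.26|^2 * 2.35 = 68.2276 * 2.35 = 160.33486
  |5.87|^2 * 0.85 = 34.4569 * 0.85 = 29.288365
  |2.38|^2 * 2.43 = 5.6644 * 2.43 = 13.764492
Step 3: Sum = 240.660221
Step 4: ||f-g||_2 = (240.660221)^(1/2) = 15.513227


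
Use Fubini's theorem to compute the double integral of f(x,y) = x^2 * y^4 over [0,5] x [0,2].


By Fubini's theorem, the double integral factors as a product of single integrals:
Step 1: integral_0^5 x^2 dx = [x^3/3] from 0 to 5
     = 5^3/3 = 41.666667
Step 2: integral_0^2 y^4 dy = [y^5/5] from 0 to 2
     = 2^5/5 = 6.4
Step 3: Double integral = 41.666667 * 6.4 = 266.666667


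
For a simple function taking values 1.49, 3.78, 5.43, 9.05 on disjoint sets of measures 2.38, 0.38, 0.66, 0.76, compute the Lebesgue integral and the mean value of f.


Step 1: Integral = sum(value_i * measure_i)
= 1.49*2.38 + 3.78*0.38 + 5.43*0.66 + 9.05*0.76
= 3.5462 + 1.4364 + 3.5838 + 6.878
= 15.4444
Step 2: Total measure of domain = 2.38 + 0.38 + 0.66 + 0.76 = 4.18
Step 3: Average value = 15.4444 / 4.18 = 3.694833


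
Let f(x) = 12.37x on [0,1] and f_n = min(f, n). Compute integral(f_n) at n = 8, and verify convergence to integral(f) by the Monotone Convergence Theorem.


f(x) = 12.37x on [0,1]; f_n(x) = min(12.37x, n). At n = 8:
Step 1: f(x) reaches 8 at x = 8/12.37 = 0.646726
Step 2: integral(f_8) = integral(12.37x, 0, 0.646726) + integral(8, 0.646726, 1)
       = 12.37*0.646726^2/2 + 8*(1 - 0.646726)
       = 2.586904 + 2.826192
       = 5.413096
Step 3: As n -> infinity, f_n increases to f, so by MCT integral(f_n) -> integral(f) = 12.37/2 = 6.185.
Convergence: integral(f_8) = 5.413096 -> 6.185 as n -> infinity


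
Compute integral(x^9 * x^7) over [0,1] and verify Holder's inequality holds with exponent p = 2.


Step 1: Exact integral of f*g = integral(x^16, 0, 1) = 1/17
     = 0.058824
Step 2: Holder bound with p=2, q=2:
  ||f||_p = (integral x^18 dx)^(1/2) = (1/19)^(1/2) = 0.229416
  ||g||_q = (integral x^14 dx)^(1/2) = (1/15)^(1/2) = 0.258199
Step 3: Holder bound = ||f||_p * ||g||_q = 0.229416 * 0.258199 = 0.059235
Verification: 0.058824 <= 0.059235 (Holder holds)


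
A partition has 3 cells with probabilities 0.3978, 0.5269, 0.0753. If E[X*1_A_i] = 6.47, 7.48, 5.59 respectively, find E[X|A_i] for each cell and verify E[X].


For each cell A_i: E[X|A_i] = E[X*1_A_i] / P(A_i)
Step 1: E[X|A_1] = 6.47 / 0.3978 = 16.264454
Step 2: E[X|A_2] = 7.48 / 0.5269 = 14.196242
Step 3: E[X|A_3] = 5.59 / 0.0753 = 74.236388
Verification: E[X] = sum E[X*1_A_i] = 6.47 + 7.48 + 5.59 = 19.54


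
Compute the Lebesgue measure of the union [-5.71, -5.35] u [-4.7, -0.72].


For pairwise disjoint intervals, m(union) = sum of lengths.
= (-5.35 - -5.71) + (-0.72 - -4.7)
= 0.36 + 3.98
= 4.34


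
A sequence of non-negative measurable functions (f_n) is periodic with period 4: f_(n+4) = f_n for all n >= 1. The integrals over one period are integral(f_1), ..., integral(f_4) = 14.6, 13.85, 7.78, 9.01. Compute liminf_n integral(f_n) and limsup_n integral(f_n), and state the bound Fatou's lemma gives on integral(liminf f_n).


The sequence (integral(f_n)) is periodic with period 4, repeating the values 14.6, 13.85, 7.78, 9.01 indefinitely.
Step 1: For a periodic sequence, every tail (a_m, a_(m+1), ...) contains all 4 period values infinitely often.
Step 2: Hence inf of every tail = min of the period values = min(14.6, 13.85, 7.78, 9.01) = 7.78.
        liminf_n integral(f_n) = sup over m of (inf of tail from m) = 7.78.
Step 3: Similarly sup of every tail = max of the period values = 14.6.
        limsup_n integral(f_n) = 14.6.
Step 4: Fatou's lemma: integral(liminf_n f_n) <= liminf_n integral(f_n) = 7.78.
        So the integral of the pointwise liminf is at most 7.78.


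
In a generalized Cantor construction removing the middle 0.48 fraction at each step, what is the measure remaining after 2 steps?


Step 1: At each step, fraction remaining = 1 - 0.48 = 0.52
Step 2: After 2 steps, measure = (0.52)^2
Step 3: Computing the power step by step:
  After step 1: 0.52
  After step 2: 0.2704
Result = 0.2704


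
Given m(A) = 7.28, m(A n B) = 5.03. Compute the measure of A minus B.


m(A \ B) = m(A) - m(A n B)
= 7.28 - 5.03
= 2.25


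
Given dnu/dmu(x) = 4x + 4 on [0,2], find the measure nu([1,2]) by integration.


nu(A) = integral_A (dnu/dmu) dmu = integral_1^2 (4x + 4) dx
Step 1: Antiderivative F(x) = (4/2)x^2 + 4x
Step 2: F(2) = (4/2)*2^2 + 4*2 = 8 + 8 = 16
Step 3: F(1) = (4/2)*1^2 + 4*1 = 2 + 4 = 6
Step 4: nu([1,2]) = F(2) - F(1) = 16 - 6 = 10


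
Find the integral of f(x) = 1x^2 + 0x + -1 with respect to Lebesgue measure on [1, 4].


The Lebesgue integral of a Riemann-integrable function agrees with the Riemann integral.
Antiderivative F(x) = (1/3)x^3 + (0/2)x^2 + -1x
F(4) = (1/3)*4^3 + (0/2)*4^2 + -1*4
     = (1/3)*64 + (0/2)*16 + -1*4
     = 21.333333 + 0.0 + -4
     = 17.333333
F(1) = -0.666667
Integral = F(4) - F(1) = 17.333333 - -0.666667 = 18


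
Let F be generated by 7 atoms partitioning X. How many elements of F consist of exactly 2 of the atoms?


Each element of F is a union of some subset of the 7 atoms.
Elements that are unions of exactly 2 atoms correspond to 2-element subsets of the 7 atoms.
Count = C(7, 2) = 7! / (2! * 5!) = 21.


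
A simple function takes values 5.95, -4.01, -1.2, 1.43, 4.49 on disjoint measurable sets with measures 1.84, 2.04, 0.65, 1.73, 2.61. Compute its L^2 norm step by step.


Step 1: Compute |f_i|^2 for each value:
  |5.95|^2 = 35.4025
  |-4.01|^2 = 16.0801
  |-1.2|^2 = 1.44
  |1.43|^2 = 2.0449
  |4.49|^2 = 20.1601
Step 2: Multiply by measures and sum:
  35.4025 * 1.84 = 65.1406
  16.0801 * 2.04 = 32.803404
  1.44 * 0.65 = 0.936
  2.0449 * 1.73 = 3.537677
  20.1601 * 2.61 = 52.617861
Sum = 65.1406 + 32.803404 + 0.936 + 3.537677 + 52.617861 = 155.035542
Step 3: Take the p-th root:
||f||_2 = (155.035542)^(1/2) = 12.451327


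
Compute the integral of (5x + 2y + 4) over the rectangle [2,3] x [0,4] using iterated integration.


By Fubini, integrate in x first, then y.
Step 1: Fix y, integrate over x in [2,3]:
  integral(5x + 2y + 4, x=2..3)
  = 5*(3^2 - 2^2)/2 + (2y + 4)*(3 - 2)
  = 12.5 + (2y + 4)*1
  = 12.5 + 2y + 4
  = 16.5 + 2y
Step 2: Integrate over y in [0,4]:
  integral(16.5 + 2y, y=0..4)
  = 16.5*4 + 2*(4^2 - 0^2)/2
  = 66 + 16
  = 82


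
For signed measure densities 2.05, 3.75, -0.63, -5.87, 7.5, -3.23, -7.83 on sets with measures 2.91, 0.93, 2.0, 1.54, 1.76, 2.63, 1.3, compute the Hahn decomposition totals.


Step 1: Compute signed measure on each set:
  Set 1: 2.05 * 2.91 = 5.9655
  Set 2: 3.75 * 0.93 = 3.4875
  Set 3: -0.63 * 2.0 = -1.26
  Set 4: -5.87 * 1.54 = -9.0398
  Set 5: 7.5 * 1.76 = 13.2
  Set 6: -3.23 * 2.63 = -8.4949
  Set 7: -7.83 * 1.3 = -10.179
Step 2: Total signed measure = (5.9655) + (3.4875) + (-1.26) + (-9.0398) + (13.2) + (-8.4949) + (-10.179)
     = -6.3207
Step 3: Positive part mu+(X) = sum of positive contributions = 22.653
Step 4: Negative part mu-(X) = |sum of negative contributions| = 28.9737


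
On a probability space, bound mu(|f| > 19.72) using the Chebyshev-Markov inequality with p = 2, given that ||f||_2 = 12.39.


Chebyshev/Markov inequality: mu(|f| > eps) <= (||f||_p / eps)^p
Step 1: ||f||_2 / eps = 12.39 / 19.72 = 0.628296
Step 2: Raise to power p = 2:
  (0.628296)^2 = 0.394756
Step 3: Therefore mu(|f| > 19.72) <= 0.394756


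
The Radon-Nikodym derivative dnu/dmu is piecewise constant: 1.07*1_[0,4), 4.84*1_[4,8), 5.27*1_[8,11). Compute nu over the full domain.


Integrate each piece of the Radon-Nikodym derivative:
Step 1: integral_0^4 1.07 dx = 1.07*(4-0) = 1.07*4 = 4.28
Step 2: integral_4^8 4.84 dx = 4.84*(8-4) = 4.84*4 = 19.36
Step 3: integral_8^11 5.27 dx = 5.27*(11-8) = 5.27*3 = 15.81
Total: 4.28 + 19.36 + 15.81 = 39.45


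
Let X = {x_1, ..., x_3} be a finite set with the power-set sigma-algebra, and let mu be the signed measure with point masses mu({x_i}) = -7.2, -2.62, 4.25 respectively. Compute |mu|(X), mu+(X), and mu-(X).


Step 1: Every measurable set is a union of atoms (the cells / points), so a Hahn decomposition is
  obtained by grouping atoms by sign: P = union of atoms with mu > 0, N = union of the remaining atoms.
  Atoms in P (indices): 3;  atoms in N (indices): 1, 2
  Positive values: 4.25
  Negative values: -7.2, -2.62
Step 2: mu+(X) = mu(P) = sum of positive atom values = 4.25
Step 3: mu-(X) = -mu(N) = sum of |negative atom values| = 9.82
Step 4: |mu|(X) = mu+(X) + mu-(X) = 4.25 + 9.82 = 14.07


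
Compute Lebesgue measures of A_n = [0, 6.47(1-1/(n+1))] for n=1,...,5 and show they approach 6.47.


By continuity of measure from below: if A_n increases to A, then m(A_n) -> m(A).
Here A = [0, 6.47], so m(A) = 6.47
Step 1: a_1 = 6.47*(1 - 1/2) = 3.235, m(A_1) = 3.235
Step 2: a_2 = 6.47*(1 - 1/3) = 4.3133, m(A_2) = 4.3133
Step 3: a_3 = 6.47*(1 - 1/4) = 4.8525, m(A_3) = 4.8525
Step 4: a_4 = 6.47*(1 - 1/5) = 5.176, m(A_4) = 5.176
Step 5: a_5 = 6.47*(1 - 1/6) = 5.3917, m(A_5) = 5.3917
Limit: m(A_n) -> m([0,6.47]) = 6.47


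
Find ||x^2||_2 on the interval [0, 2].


Step 1: ||f||_2 = (integral_0^2 |x^2|^2 dx)^(1/2)
     = (integral_0^2 x^4 dx)^(1/2)
Step 2: integral_0^2 x^4 dx = [x^5/(5)] from 0 to 2 = 2^5/5
     = 32/5 = 6.4
Step 3: ||f||_2 = (6.4)^(1/2) = 2.529822


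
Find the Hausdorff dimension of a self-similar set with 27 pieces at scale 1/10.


For a self-similar set with N copies scaled by 1/r:
dim_H = log(N)/log(r) = log(27)/log(10)
= 3.295837/2.302585
= 1.431364


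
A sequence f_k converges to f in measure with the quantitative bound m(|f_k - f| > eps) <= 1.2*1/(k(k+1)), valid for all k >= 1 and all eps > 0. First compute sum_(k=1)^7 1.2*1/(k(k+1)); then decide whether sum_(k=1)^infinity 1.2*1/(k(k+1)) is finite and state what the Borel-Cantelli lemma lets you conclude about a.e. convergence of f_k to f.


Step 1: List the terms 1.2*1/(k(k+1)) for k = 1 to 7:
  k=1: 0.6
  k=2: 0.2
  k=3: 0.1
  k=4: 0.06
  k=5: 0.04
  k=6: 0.028571
  k=7: 0.021429
Step 2: Partial sum = 0.6 + 0.2 + 0.1 + 0.06 + 0.04 + 0.028571 + 0.021429
     = 1.05
Step 3: The full series sum_(k>=1) 1.2*1/(k(k+1)) converges (telescoping series sum 1/(k(k+1)) = 1; a constant multiple of a convergent series converges).
Step 4: Fix eps > 0. Since sum_k m(|f_k - f| > eps) < infinity, the Borel-Cantelli lemma gives
        m(limsup_k {|f_k - f| > eps}) = 0, i.e. for a.e. x, |f_k(x) - f(x)| <= eps for all large k.
        Applying this with eps = 1/j for j = 1, 2, ... and intersecting the countably many full-measure sets,
        for a.e. x we get limsup_k |f_k(x) - f(x)| <= 1/j for every j, hence f_k -> f almost everywhere.
Conclusion: series converges; Borel-Cantelli yields f_k -> f a.e.


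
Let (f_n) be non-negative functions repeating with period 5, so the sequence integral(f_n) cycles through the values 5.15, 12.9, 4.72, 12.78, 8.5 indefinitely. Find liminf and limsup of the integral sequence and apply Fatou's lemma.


The sequence (integral(f_n)) is periodic with period 5, repeating the values 5.15, 12.9, 4.72, 12.78, 8.5 indefinitely.
Step 1: For a periodic sequence, every tail (a_m, a_(m+1), ...) contains all 5 period values infinitely often.
Step 2: Hence inf of every tail = min of the period values = min(5.15, 12.9, 4.72, 12.78, 8.5) = 4.72.
        liminf_n integral(f_n) = sup over m of (inf of tail from m) = 4.72.
Step 3: Similarly sup of every tail = max of the period values = 12.9.
        limsup_n integral(f_n) = 12.9.
Step 4: Fatou's lemma: integral(liminf_n f_n) <= liminf_n integral(f_n) = 4.72.
        So the integral of the pointwise liminf is at most 4.72.


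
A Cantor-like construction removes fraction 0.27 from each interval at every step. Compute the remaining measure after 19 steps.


Step 1: At each step, fraction remaining = 1 - 0.27 = 0.73
Step 2: After 19 steps, measure = (0.73)^19
Result = 0.00253


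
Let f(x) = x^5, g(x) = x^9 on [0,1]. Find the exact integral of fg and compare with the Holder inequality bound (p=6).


Step 1: Exact integral of f*g = integral(x^14, 0, 1) = 1/15
     = 0.066667
Step 2: Holder bound with p=6, q=1.2:
  ||f||_p = (integral x^30 dx)^(1/6) = (1/31)^(1/6) = 0.564209
  ||g||_q = (integral x^10.8 dx)^(1/1.2) = (1/11.8)^(1/1.2) = 0.127869
Step 3: Holder bound = ||f||_p * ||g||_q = 0.564209 * 0.127869 = 0.072145
Verification: 0.066667 <= 0.072145 (Holder holds)


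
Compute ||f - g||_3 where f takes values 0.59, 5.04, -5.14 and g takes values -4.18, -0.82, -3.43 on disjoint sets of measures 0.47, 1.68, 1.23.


Step 1: Compute differences f_i - g_i:
  0.59 - -4.18 = 4.77
  5.04 - -0.82 = 5.86
  -5.14 - -3.43 = -1.71
Step 2: Compute |diff|^3 * measure for each set:
  |4.77|^3 * 0.47 = 108.531333 * 0.47 = 51.009727
  |5.86|^3 * 1.68 = 201.230056 * 1.68 = 338.066494
  |-1.71|^3 * 1.23 = 5.000211 * 1.23 = 6.15026
Step 3: Sum = 395.22648
Step 4: ||f-g||_3 = (395.22648)^(1/3) = 7.338636


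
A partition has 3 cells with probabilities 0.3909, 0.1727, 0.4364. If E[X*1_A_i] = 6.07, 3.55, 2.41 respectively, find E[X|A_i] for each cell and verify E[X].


For each cell A_i: E[X|A_i] = E[X*1_A_i] / P(A_i)
Step 1: E[X|A_1] = 6.07 / 0.3909 = 15.528268
Step 2: E[X|A_2] = 3.55 / 0.1727 = 20.555877
Step 3: E[X|A_3] = 2.41 / 0.4364 = 5.522456
Verification: E[X] = sum E[X*1_A_i] = 6.07 + 3.55 + 2.41 = 12.03


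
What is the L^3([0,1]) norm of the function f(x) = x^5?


Step 1: ||f||_3 = (integral_0^1 |x^5|^3 dx)^(1/3)
     = (integral_0^1 x^15 dx)^(1/3)
Step 2: integral_0^1 x^15 dx = [x^16/(16)] from 0 to 1 = 1^16/16
     = 1/16 = 0.0625
Step 3: ||f||_3 = (0.0625)^(1/3) = 0.39685


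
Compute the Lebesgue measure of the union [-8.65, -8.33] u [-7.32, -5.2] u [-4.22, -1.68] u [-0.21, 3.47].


For pairwise disjoint intervals, m(union) = sum of lengths.
= (-8.33 - -8.65) + (-5.2 - -7.32) + (-1.68 - -4.22) + (3.47 - -0.21)
= 0.32 + 2.12 + 2.54 + 3.68
= 8.66


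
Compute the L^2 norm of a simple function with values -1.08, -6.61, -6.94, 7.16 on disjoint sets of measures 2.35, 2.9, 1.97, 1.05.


Step 1: Compute |f_i|^2 for each value:
  |-1.08|^2 = 1.1664
  |-6.61|^2 = 43.6921
  |-6.94|^2 = 48.1636
  |7.16|^2 = 51.2656
Step 2: Multiply by measures and sum:
  1.1664 * 2.35 = 2.74104
  43.6921 * 2.9 = 126.70709
  48.1636 * 1.97 = 94.882292
  51.2656 * 1.05 = 53.82888
Sum = 2.74104 + 126.70709 + 94.882292 + 53.82888 = 278.159302
Step 3: Take the p-th root:
||f||_2 = (278.159302)^(1/2) = 16.678108


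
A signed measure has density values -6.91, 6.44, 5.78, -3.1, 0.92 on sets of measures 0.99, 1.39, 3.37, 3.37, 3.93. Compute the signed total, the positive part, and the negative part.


Step 1: Compute signed measure on each set:
  Set 1: -6.91 * 0.99 = -6.8409
  Set 2: 6.44 * 1.39 = 8.9516
  Set 3: 5.78 * 3.37 = 19.4786
  Set 4: -3.1 * 3.37 = -10.447
  Set 5: 0.92 * 3.93 = 3.6156
Step 2: Total signed measure = (-6.8409) + (8.9516) + (19.4786) + (-10.447) + (3.6156)
     = 14.7579
Step 3: Positive part mu+(X) = sum of positive contributions = 32.0458
Step 4: Negative part mu-(X) = |sum of negative contributions| = 17.2879


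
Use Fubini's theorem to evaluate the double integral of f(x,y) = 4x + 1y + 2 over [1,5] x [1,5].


By Fubini, integrate in x first, then y.
Step 1: Fix y, integrate over x in [1,5]:
  integral(4x + 1y + 2, x=1..5)
  = 4*(5^2 - 1^2)/2 + (1y + 2)*(5 - 1)
  = 48 + (1y + 2)*4
  = 48 + 4y + 8
  = 56 + 4y
Step 2: Integrate over y in [1,5]:
  integral(56 + 4y, y=1..5)
  = 56*4 + 4*(5^2 - 1^2)/2
  = 224 + 48
  = 272


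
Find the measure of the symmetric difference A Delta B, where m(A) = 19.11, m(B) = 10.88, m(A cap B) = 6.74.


m(A Delta B) = m(A) + m(B) - 2*m(A n B)
= 19.11 + 10.88 - 2*6.74
= 19.11 + 10.88 - 13.48
= 16.51


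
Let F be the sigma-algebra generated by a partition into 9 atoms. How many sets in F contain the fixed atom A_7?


Each element of F is a union of some subset S of the 9 atoms.
The element contains A_7 iff A_7 is in S.
So we count subsets S of {A_1,...,A_9} with A_7 in S: choose freely among the other 8 atoms.
Count = 2^(9-1) = 2^8 = 256.


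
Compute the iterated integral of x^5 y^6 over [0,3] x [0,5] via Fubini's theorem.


By Fubini's theorem, the double integral factors as a product of single integrals:
Step 1: integral_0^3 x^5 dx = [x^6/6] from 0 to 3
     = 3^6/6 = 121.5
Step 2: integral_0^5 y^6 dy = [y^7/7] from 0 to 5
     = 5^7/7 = 11160.714286
Step 3: Double integral = 121.5 * 11160.714286 = 1.356027e+06


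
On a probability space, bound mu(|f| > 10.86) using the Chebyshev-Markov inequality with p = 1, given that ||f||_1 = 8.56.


Chebyshev/Markov inequality: mu(|f| > eps) <= (||f||_p / eps)^p
Step 1: ||f||_1 / eps = 8.56 / 10.86 = 0.788214
Step 2: Raise to power p = 1:
  (0.788214)^1 = 0.788214
Step 3: Therefore mu(|f| > 10.86) <= 0.788214


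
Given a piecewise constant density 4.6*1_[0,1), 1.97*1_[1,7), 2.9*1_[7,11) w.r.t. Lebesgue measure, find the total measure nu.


Integrate each piece of the Radon-Nikodym derivative:
Step 1: integral_0^1 4.6 dx = 4.6*(1-0) = 4.6*1 = 4.6
Step 2: integral_1^7 1.97 dx = 1.97*(7-1) = 1.97*6 = 11.82
Step 3: integral_7^11 2.9 dx = 2.9*(11-7) = 2.9*4 = 11.6
Total: 4.6 + 11.82 + 11.6 = 28.02


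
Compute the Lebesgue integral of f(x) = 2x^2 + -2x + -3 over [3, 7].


The Lebesgue integral of a Riemann-integrable function agrees with the Riemann integral.
Antiderivative F(x) = (2/3)x^3 + (-2/2)x^2 + -3x
F(7) = (2/3)*7^3 + (-2/2)*7^2 + -3*7
     = (2/3)*343 + (-2/2)*49 + -3*7
     = 228.666667 + -49 + -21
     = 158.666667
F(3) = 0.0
Integral = F(7) - F(3) = 158.666667 - 0.0 = 158.666667


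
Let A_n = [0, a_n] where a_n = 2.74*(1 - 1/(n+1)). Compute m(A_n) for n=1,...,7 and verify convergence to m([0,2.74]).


By continuity of measure from below: if A_n increases to A, then m(A_n) -> m(A).
Here A = [0, 2.74], so m(A) = 2.74
Step 1: a_1 = 2.74*(1 - 1/2) = 1.37, m(A_1) = 1.37
Step 2: a_2 = 2.74*(1 - 1/3) = 1.8267, m(A_2) = 1.8267
Step 3: a_3 = 2.74*(1 - 1/4) = 2.055, m(A_3) = 2.055
Step 4: a_4 = 2.74*(1 - 1/5) = 2.192, m(A_4) = 2.192
Step 5: a_5 = 2.74*(1 - 1/6) = 2.2833, m(A_5) = 2.2833
Step 6: a_6 = 2.74*(1 - 1/7) = 2.3486, m(A_6) = 2.3486
Step 7: a_7 = 2.74*(1 - 1/8) = 2.3975, m(A_7) = 2.3975
Limit: m(A_n) -> m([0,2.74]) = 2.74


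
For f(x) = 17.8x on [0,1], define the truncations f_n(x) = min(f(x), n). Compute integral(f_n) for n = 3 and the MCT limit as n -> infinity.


f(x) = 17.8x on [0,1]; f_n(x) = min(17.8x, n). At n = 3:
Step 1: f(x) reaches 3 at x = 3/17.8 = 0.168539
Step 2: integral(f_3) = integral(17.8x, 0, 0.168539) + integral(3, 0.168539, 1)
       = 17.8*0.168539^2/2 + 3*(1 - 0.168539)
       = 0.252809 + 2.494382
       = 2.747191
Step 3: As n -> infinity, f_n increases to f, so by MCT integral(f_n) -> integral(f) = 17.8/2 = 8.9.
Convergence: integral(f_3) = 2.747191 -> 8.9 as n -> infinity


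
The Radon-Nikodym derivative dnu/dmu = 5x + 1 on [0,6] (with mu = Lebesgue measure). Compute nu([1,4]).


nu(A) = integral_A (dnu/dmu) dmu = integral_1^4 (5x + 1) dx
Step 1: Antiderivative F(x) = (5/2)x^2 + 1x
Step 2: F(4) = (5/2)*4^2 + 1*4 = 40 + 4 = 44
Step 3: F(1) = (5/2)*1^2 + 1*1 = 2.5 + 1 = 3.5
Step 4: nu([1,4]) = F(4) - F(1) = 44 - 3.5 = 40.5


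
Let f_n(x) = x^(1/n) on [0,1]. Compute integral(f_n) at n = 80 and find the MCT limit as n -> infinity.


At n = 80: f_80(x) = x^(1/80).
Step 1: integral(x^(1/80), 0, 1) = [x^(1/80+1) / (1/80+1)] from 0 to 1
     = 1 / (1/80 + 1) = 1 / ((80+1)/80) = 80/(80+1)
     = 80/81 = 0.987654
Step 2: As n -> infinity, f_n(x) = x^(1/n) -> 1 for x in (0,1], and f_n is increasing in n.
By MCT, lim_n integral(f_n) = integral(lim_n f_n) = integral(1, 0, 1) = 1.
Step 3: Verify convergence: 80/81 = 0.987654 -> 1


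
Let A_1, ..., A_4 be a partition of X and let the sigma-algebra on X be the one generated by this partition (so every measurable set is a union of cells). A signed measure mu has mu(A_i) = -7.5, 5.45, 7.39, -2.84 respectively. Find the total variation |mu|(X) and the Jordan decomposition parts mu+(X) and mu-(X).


Step 1: Every measurable set is a union of atoms (the cells / points), so a Hahn decomposition is
  obtained by grouping atoms by sign: P = union of atoms with mu > 0, N = union of the remaining atoms.
  Atoms in P (indices): 2, 3;  atoms in N (indices): 1, 4
  Positive values: 5.45, 7.39
  Negative values: -7.5, -2.84
Step 2: mu+(X) = mu(P) = sum of positive atom values = 12.84
Step 3: mu-(X) = -mu(N) = sum of |negative atom values| = 10.34
Step 4: |mu|(X) = mu+(X) + mu-(X) = 12.84 + 10.34 = 23.18


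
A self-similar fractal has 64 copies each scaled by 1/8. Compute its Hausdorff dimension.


For a self-similar set with N copies scaled by 1/r:
dim_H = log(N)/log(r) = log(64)/log(8)
= 4.158883/2.079442
= 2


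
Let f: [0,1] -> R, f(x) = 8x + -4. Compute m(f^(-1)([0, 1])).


f^(-1)([0, 1]) = {x : 0 <= 8x + -4 <= 1}
Solving: (0 - -4)/8 <= x <= (1 - -4)/8
= [0.5, 0.625]
Intersecting with [0,1]: [0.5, 0.625]
Measure = 0.625 - 0.5 = 0.125


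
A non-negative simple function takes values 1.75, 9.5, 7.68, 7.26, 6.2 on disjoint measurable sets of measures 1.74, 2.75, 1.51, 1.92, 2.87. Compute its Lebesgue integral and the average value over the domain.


Step 1: Integral = sum(value_i * measure_i)
= 1.75*1.74 + 9.5*2.75 + 7.68*1.51 + 7.26*1.92 + 6.2*2.87
= 3.045 + 26.125 + 11.5968 + 13.9392 + 17.794
= 72.5
Step 2: Total measure of domain = 1.74 + 2.75 + 1.51 + 1.92 + 2.87 = 10.79
Step 3: Average value = 72.5 / 10.79 = 6.719184


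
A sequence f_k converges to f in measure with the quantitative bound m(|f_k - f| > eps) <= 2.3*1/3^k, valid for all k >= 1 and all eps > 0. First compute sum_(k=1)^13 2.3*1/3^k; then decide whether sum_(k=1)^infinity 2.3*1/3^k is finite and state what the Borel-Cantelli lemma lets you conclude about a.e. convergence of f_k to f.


Step 1: List the terms 2.3*1/3^k for k = 1 to 13:
  k=1: 0.766667
  k=2: 0.255556
  k=3: 0.085185
  k=4: 0.028395
  k=5: 0.009465
  k=6: 0.003155
  k=7: 0.001052
  k=8: 3.505563e-04
  k=9: 1.168521e-04
  k=10: 3.895070e-05
  k=11: 1.298357e-05
  k=12: 4.327856e-06
  k=13: 1.442619e-06
Step 2: Partial sum = 0.766667 + 0.255556 + 0.085185 + 0.028395 + 0.009465 + 0.003155 + 0.001052 + 3.505563e-04 + 1.168521e-04 + 3.895070e-05 + 1.298357e-05 + 4.327856e-06 + 1.442619e-06
     = 1.149999
Step 3: The full series sum_(k>=1) 2.3*1/3^k converges (geometric series with ratio 1/3 < 1; a constant multiple of a convergent series converges).
Step 4: Fix eps > 0. Since sum_k m(|f_k - f| > eps) < infinity, the Borel-Cantelli lemma gives
        m(limsup_k {|f_k - f| > eps}) = 0, i.e. for a.e. x, |f_k(x) - f(x)| <= eps for all large k.
        Applying this with eps = 1/j for j = 1, 2, ... and intersecting the countably many full-measure sets,
        for a.e. x we get limsup_k |f_k(x) - f(x)| <= 1/j for every j, hence f_k -> f almost everywhere.
Conclusion: series converges; Borel-Cantelli yields f_k -> f a.e.


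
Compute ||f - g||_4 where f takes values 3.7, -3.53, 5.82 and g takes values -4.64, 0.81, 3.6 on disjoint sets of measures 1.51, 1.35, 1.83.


Step 1: Compute differences f_i - g_i:
  3.7 - -4.64 = 8.34
  -3.53 - 0.81 = -4.34
  5.82 - 3.6 = 2.22
Step 2: Compute |diff|^4 * measure for each set:
  |8.34|^4 * 1.51 = 4837.981491 * 1.51 = 7305.352052
  |-4.34|^4 * 1.35 = 354.779827 * 1.35 = 478.952767
  |2.22|^4 * 1.83 = 24.289127 * 1.83 = 44.449102
Step 3: Sum = 7828.75392
Step 4: ||f-g||_4 = (7828.75392)^(1/4) = 9.406394


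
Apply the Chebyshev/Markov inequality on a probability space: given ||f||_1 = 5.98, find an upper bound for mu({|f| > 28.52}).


Chebyshev/Markov inequality: mu(|f| > eps) <= (||f||_p / eps)^p
Step 1: ||f||_1 / eps = 5.98 / 28.52 = 0.209677
Step 2: Raise to power p = 1:
  (0.209677)^1 = 0.209677
Step 3: Therefore mu(|f| > 28.52) <= 0.209677


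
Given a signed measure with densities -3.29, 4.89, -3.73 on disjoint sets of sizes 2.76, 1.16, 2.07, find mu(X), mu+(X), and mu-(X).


Step 1: Compute signed measure on each set:
  Set 1: -3.29 * 2.76 = -9.0804
  Set 2: 4.89 * 1.16 = 5.6724
  Set 3: -3.73 * 2.07 = -7.7211
Step 2: Total signed measure = (-9.0804) + (5.6724) + (-7.7211)
     = -11.1291
Step 3: Positive part mu+(X) = sum of positive contributions = 5.6724
Step 4: Negative part mu-(X) = |sum of negative contributions| = 16.8015


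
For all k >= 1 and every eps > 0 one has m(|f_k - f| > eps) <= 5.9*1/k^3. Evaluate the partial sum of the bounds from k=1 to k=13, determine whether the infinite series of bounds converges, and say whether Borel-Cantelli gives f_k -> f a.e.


Step 1: List the terms 5.9*1/k^3 for k = 1 to 13:
  k=1: 5.9
  k=2: 0.7375
  k=3: 0.218519
  k=4: 0.092188
  k=5: 0.0472
  k=6: 0.027315
  k=7: 0.017201
  k=8: 0.011523
  k=9: 0.008093
  k=10: 0.0059
  k=11: 0.004433
  k=12: 0.003414
  k=13: 0.002685
Step 2: Partial sum = 5.9 + 0.7375 + 0.218519 + 0.092188 + 0.0472 + 0.027315 + 0.017201 + 0.011523 + 0.008093 + 0.0059 + 0.004433 + 0.003414 + 0.002685
     = 7.075971
Step 3: The full series sum_(k>=1) 5.9*1/k^3 converges (p-series with p = 3 > 1; a constant multiple of a convergent series converges).
Step 4: Fix eps > 0. Since sum_k m(|f_k - f| > eps) < infinity, the Borel-Cantelli lemma gives
        m(limsup_k {|f_k - f| > eps}) = 0, i.e. for a.e. x, |f_k(x) - f(x)| <= eps for all large k.
        Applying this with eps = 1/j for j = 1, 2, ... and intersecting the countably many full-measure sets,
        for a.e. x we get limsup_k |f_k(x) - f(x)| <= 1/j for every j, hence f_k -> f almost everywhere.
Conclusion: series converges; Borel-Cantelli yields f_k -> f a.e.


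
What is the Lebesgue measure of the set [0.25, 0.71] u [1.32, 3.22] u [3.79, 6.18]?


For pairwise disjoint intervals, m(union) = sum of lengths.
= (0.71 - 0.25) + (3.22 - 1.32) + (6.18 - 3.79)
= 0.46 + 1.9 + 2.39
= 4.75


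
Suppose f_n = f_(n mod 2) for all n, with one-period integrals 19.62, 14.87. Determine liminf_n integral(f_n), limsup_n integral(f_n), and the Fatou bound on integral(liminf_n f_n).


The sequence (integral(f_n)) is periodic with period 2, repeating the values 19.62, 14.87 indefinitely.
Step 1: For a periodic sequence, every tail (a_m, a_(m+1), ...) contains all 2 period values infinitely often.
Step 2: Hence inf of every tail = min of the period values = min(19.62, 14.87) = 14.87.
        liminf_n integral(f_n) = sup over m of (inf of tail from m) = 14.87.
Step 3: Similarly sup of every tail = max of the period values = 19.62.
        limsup_n integral(f_n) = 19.62.
Step 4: Fatou's lemma: integral(liminf_n f_n) <= liminf_n integral(f_n) = 14.87.
        So the integral of the pointwise liminf is at most 14.87.


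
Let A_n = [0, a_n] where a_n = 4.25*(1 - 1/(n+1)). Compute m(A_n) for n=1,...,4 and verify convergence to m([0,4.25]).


By continuity of measure from below: if A_n increases to A, then m(A_n) -> m(A).
Here A = [0, 4.25], so m(A) = 4.25
Step 1: a_1 = 4.25*(1 - 1/2) = 2.125, m(A_1) = 2.125
Step 2: a_2 = 4.25*(1 - 1/3) = 2.8333, m(A_2) = 2.8333
Step 3: a_3 = 4.25*(1 - 1/4) = 3.1875, m(A_3) = 3.1875
Step 4: a_4 = 4.25*(1 - 1/5) = 3.4, m(A_4) = 3.4
Limit: m(A_n) -> m([0,4.25]) = 4.25


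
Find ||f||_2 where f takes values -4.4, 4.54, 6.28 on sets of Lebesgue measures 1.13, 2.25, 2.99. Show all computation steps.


Step 1: Compute |f_i|^2 for each value:
  |-4.4|^2 = 19.36
  |4.54|^2 = 20.6116
  |6.28|^2 = 39.4384
Step 2: Multiply by measures and sum:
  19.36 * 1.13 = 21.8768
  20.6116 * 2.25 = 46.3761
  39.4384 * 2.99 = 117.920816
Sum = 21.8768 + 46.3761 + 117.920816 = 186.173716
Step 3: Take the p-th root:
||f||_2 = (186.173716)^(1/2) = 13.644549


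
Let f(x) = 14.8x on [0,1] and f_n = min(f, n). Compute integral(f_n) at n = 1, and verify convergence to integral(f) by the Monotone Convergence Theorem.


f(x) = 14.8x on [0,1]; f_n(x) = min(14.8x, n). At n = 1:
Step 1: f(x) reaches 1 at x = 1/14.8 = 0.067568
Step 2: integral(f_1) = integral(14.8x, 0, 0.067568) + integral(1, 0.067568, 1)
       = 14.8*0.067568^2/2 + 1*(1 - 0.067568)
       = 0.033784 + 0.932432
       = 0.966216
Step 3: As n -> infinity, f_n increases to f, so by MCT integral(f_n) -> integral(f) = 14.8/2 = 7.4.
Convergence: integral(f_1) = 0.966216 -> 7.4 as n -> infinity


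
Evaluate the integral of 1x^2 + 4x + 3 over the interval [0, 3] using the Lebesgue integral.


The Lebesgue integral of a Riemann-integrable function agrees with the Riemann integral.
Antiderivative F(x) = (1/3)x^3 + (4/2)x^2 + 3x
F(3) = (1/3)*3^3 + (4/2)*3^2 + 3*3
     = (1/3)*27 + (4/2)*9 + 3*3
     = 9 + 18 + 9
     = 36
F(0) = 0.0
Integral = F(3) - F(0) = 36 - 0.0 = 36


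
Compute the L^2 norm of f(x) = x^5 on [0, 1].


Step 1: ||f||_2 = (integral_0^1 |x^5|^2 dx)^(1/2)
     = (integral_0^1 x^10 dx)^(1/2)
Step 2: integral_0^1 x^10 dx = [x^11/(11)] from 0 to 1 = 1^11/11
     = 1/11 = 0.090909
Step 3: ||f||_2 = (0.090909)^(1/2) = 0.301511


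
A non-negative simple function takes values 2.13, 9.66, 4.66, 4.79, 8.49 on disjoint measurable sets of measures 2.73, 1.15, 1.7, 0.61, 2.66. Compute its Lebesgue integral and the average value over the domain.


Step 1: Integral = sum(value_i * measure_i)
= 2.13*2.73 + 9.66*1.15 + 4.66*1.7 + 4.79*0.61 + 8.49*2.66
= 5.8149 + 11.109 + 7.922 + 2.9219 + 22.5834
= 50.3512
Step 2: Total measure of domain = 2.73 + 1.15 + 1.7 + 0.61 + 2.66 = 8.85
Step 3: Average value = 50.3512 / 8.85 = 5.689401


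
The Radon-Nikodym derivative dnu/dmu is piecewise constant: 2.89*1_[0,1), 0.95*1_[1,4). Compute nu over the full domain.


Integrate each piece of the Radon-Nikodym derivative:
Step 1: integral_0^1 2.89 dx = 2.89*(1-0) = 2.89*1 = 2.89
Step 2: integral_1^4 0.95 dx = 0.95*(4-1) = 0.95*3 = 2.85
Total: 2.89 + 2.85 = 5.74


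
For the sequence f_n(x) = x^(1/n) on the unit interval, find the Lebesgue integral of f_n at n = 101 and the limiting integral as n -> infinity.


At n = 101: f_101(x) = x^(1/101).
Step 1: integral(x^(1/101), 0, 1) = [x^(1/101+1) / (1/101+1)] from 0 to 1
     = 1 / (1/101 + 1) = 1 / ((101+1)/101) = 101/(101+1)
     = 101/102 = 0.990196
Step 2: As n -> infinity, f_n(x) = x^(1/n) -> 1 for x in (0,1], and f_n is increasing in n.
By MCT, lim_n integral(f_n) = integral(lim_n f_n) = integral(1, 0, 1) = 1.
Step 3: Verify convergence: 101/102 = 0.990196 -> 1


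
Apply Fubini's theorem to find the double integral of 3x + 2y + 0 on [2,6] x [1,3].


By Fubini, integrate in x first, then y.
Step 1: Fix y, integrate over x in [2,6]:
  integral(3x + 2y + 0, x=2..6)
  = 3*(6^2 - 2^2)/2 + (2y + 0)*(6 - 2)
  = 48 + (2y + 0)*4
  = 48 + 8y + 0
  = 48 + 8y
Step 2: Integrate over y in [1,3]:
  integral(48 + 8y, y=1..3)
  = 48*2 + 8*(3^2 - 1^2)/2
  = 96 + 32
  = 128


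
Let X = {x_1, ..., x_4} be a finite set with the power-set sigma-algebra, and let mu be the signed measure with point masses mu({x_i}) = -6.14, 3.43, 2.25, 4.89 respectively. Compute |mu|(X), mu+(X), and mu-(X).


Step 1: Every measurable set is a union of atoms (the cells / points), so a Hahn decomposition is
  obtained by grouping atoms by sign: P = union of atoms with mu > 0, N = union of the remaining atoms.
  Atoms in P (indices): 2, 3, 4;  atoms in N (indices): 1
  Positive values: 3.43, 2.25, 4.89
  Negative values: -6.14
Step 2: mu+(X) = mu(P) = sum of positive atom values = 10.57
Step 3: mu-(X) = -mu(N) = sum of |negative atom values| = 6.14
Step 4: |mu|(X) = mu+(X) + mu-(X) = 10.57 + 6.14 = 16.71


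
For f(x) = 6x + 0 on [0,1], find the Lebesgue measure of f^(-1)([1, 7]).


f^(-1)([1, 7]) = {x : 1 <= 6x + 0 <= 7}
Solving: (1 - 0)/6 <= x <= (7 - 0)/6
= [0.166667, 1.166667]
Intersecting with [0,1]: [0.166667, 1]
Measure = 1 - 0.166667 = 0.833333


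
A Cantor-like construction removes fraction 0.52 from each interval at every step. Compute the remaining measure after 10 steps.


Step 1: At each step, fraction remaining = 1 - 0.52 = 0.48
Step 2: After 10 steps, measure = (0.48)^10
Result = 6.492506e-04


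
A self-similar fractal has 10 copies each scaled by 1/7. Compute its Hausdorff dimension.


For a self-similar set with N copies scaled by 1/r:
dim_H = log(N)/log(r) = log(10)/log(7)
= 2.302585/1.94591
= 1.183295


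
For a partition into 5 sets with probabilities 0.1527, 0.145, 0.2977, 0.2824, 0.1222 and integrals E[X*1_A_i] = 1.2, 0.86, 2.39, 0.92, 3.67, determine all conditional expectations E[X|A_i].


For each cell A_i: E[X|A_i] = E[X*1_A_i] / P(A_i)
Step 1: E[X|A_1] = 1.2 / 0.1527 = 7.858546
Step 2: E[X|A_2] = 0.86 / 0.145 = 5.931034
Step 3: E[X|A_3] = 2.39 / 0.2977 = 8.028216
Step 4: E[X|A_4] = 0.92 / 0.2824 = 3.25779
Step 5: E[X|A_5] = 3.67 / 0.1222 = 30.032733
Verification: E[X] = sum E[X*1_A_i] = 1.2 + 0.86 + 2.39 + 0.92 + 3.67 = 9.04


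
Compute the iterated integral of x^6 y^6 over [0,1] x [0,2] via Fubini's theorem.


By Fubini's theorem, the double integral factors as a product of single integrals:
Step 1: integral_0^1 x^6 dx = [x^7/7] from 0 to 1
     = 1^7/7 = 0.142857
Step 2: integral_0^2 y^6 dy = [y^7/7] from 0 to 2
     = 2^7/7 = 18.285714
Step 3: Double integral = 0.142857 * 18.285714 = 2.612245


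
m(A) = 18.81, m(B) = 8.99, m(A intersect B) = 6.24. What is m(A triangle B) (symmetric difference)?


m(A Delta B) = m(A) + m(B) - 2*m(A n B)
= 18.81 + 8.99 - 2*6.24
= 18.81 + 8.99 - 12.48
= 15.32


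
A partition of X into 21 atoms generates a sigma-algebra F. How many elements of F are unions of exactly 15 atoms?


Each element of F is a union of some subset of the 21 atoms.
Elements that are unions of exactly 15 atoms correspond to 15-element subsets of the 21 atoms.
Count = C(21, 15) = 21! / (15! * 6!) = 54264.


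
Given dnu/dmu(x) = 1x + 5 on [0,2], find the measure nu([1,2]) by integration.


nu(A) = integral_A (dnu/dmu) dmu = integral_1^2 (1x + 5) dx
Step 1: Antiderivative F(x) = (1/2)x^2 + 5x
Step 2: F(2) = (1/2)*2^2 + 5*2 = 2 + 10 = 12
Step 3: F(1) = (1/2)*1^2 + 5*1 = 0.5 + 5 = 5.5
Step 4: nu([1,2]) = F(2) - F(1) = 12 - 5.5 = 6.5


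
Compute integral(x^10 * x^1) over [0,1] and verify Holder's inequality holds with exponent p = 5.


Step 1: Exact integral of f*g = integral(x^11, 0, 1) = 1/12
     = 0.083333
Step 2: Holder bound with p=5, q=1.25:
  ||f||_p = (integral x^50 dx)^(1/5) = (1/51)^(1/5) = 0.455497
  ||g||_q = (integral x^1.25 dx)^(1/1.25) = (1/2.25)^(1/1.25) = 0.522702
Step 3: Holder bound = ||f||_p * ||g||_q = 0.455497 * 0.522702 = 0.238089
Verification: 0.083333 <= 0.238089 (Holder holds)


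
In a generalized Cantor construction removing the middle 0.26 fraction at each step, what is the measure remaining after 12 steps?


Step 1: At each step, fraction remaining = 1 - 0.26 = 0.74
Step 2: After 12 steps, measure = (0.74)^12
Result = 0.026964


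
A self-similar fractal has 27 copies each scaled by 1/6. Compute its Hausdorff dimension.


For a self-similar set with N copies scaled by 1/r:
dim_H = log(N)/log(r) = log(27)/log(6)
= 3.295837/1.791759
= 1.839442


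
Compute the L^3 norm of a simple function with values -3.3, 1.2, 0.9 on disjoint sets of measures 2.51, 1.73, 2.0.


Step 1: Compute |f_i|^3 for each value:
  |-3.3|^3 = 35.937
  |1.2|^3 = 1.728
  |0.9|^3 = 0.729
Step 2: Multiply by measures and sum:
  35.937 * 2.51 = 90.20187
  1.728 * 1.73 = 2.98944
  0.729 * 2.0 = 1.458
Sum = 90.20187 + 2.98944 + 1.458 = 94.64931
Step 3: Take the p-th root:
||f||_3 = (94.64931)^(1/3) = 4.557281


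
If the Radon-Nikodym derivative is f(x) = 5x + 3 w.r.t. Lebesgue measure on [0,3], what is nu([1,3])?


nu(A) = integral_A (dnu/dmu) dmu = integral_1^3 (5x + 3) dx
Step 1: Antiderivative F(x) = (5/2)x^2 + 3x
Step 2: F(3) = (5/2)*3^2 + 3*3 = 22.5 + 9 = 31.5
Step 3: F(1) = (5/2)*1^2 + 3*1 = 2.5 + 3 = 5.5
Step 4: nu([1,3]) = F(3) - F(1) = 31.5 - 5.5 = 26


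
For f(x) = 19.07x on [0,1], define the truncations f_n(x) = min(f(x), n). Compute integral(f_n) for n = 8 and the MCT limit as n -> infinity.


f(x) = 19.07x on [0,1]; f_n(x) = min(19.07x, n). At n = 8:
Step 1: f(x) reaches 8 at x = 8/19.07 = 0.419507
Step 2: integral(f_8) = integral(19.07x, 0, 0.419507) + integral(8, 0.419507, 1)
       = 19.07*0.419507^2/2 + 8*(1 - 0.419507)
       = 1.678028 + 4.643943
       = 6.321972
Step 3: As n -> infinity, f_n increases to f, so by MCT integral(f_n) -> integral(f) = 19.07/2 = 9.535.
Convergence: integral(f_8) = 6.321972 -> 9.535 as n -> infinity


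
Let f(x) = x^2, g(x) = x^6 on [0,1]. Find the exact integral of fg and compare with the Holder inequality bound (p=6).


Step 1: Exact integral of f*g = integral(x^8, 0, 1) = 1/9
     = 0.111111
Step 2: Holder bound with p=6, q=1.2:
  ||f||_p = (integral x^12 dx)^(1/6) = (1/13)^(1/6) = 0.652143
  ||g||_q = (integral x^7.2 dx)^(1/1.2) = (1/8.2)^(1/1.2) = 0.173176
Step 3: Holder bound = ||f||_p * ||g||_q = 0.652143 * 0.173176 = 0.112936
Verification: 0.111111 <= 0.112936 (Holder holds)


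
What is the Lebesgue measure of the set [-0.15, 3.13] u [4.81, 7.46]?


For pairwise disjoint intervals, m(union) = sum of lengths.
= (3.13 - -0.15) + (7.46 - 4.81)
= 3.28 + 2.65
= 5.93


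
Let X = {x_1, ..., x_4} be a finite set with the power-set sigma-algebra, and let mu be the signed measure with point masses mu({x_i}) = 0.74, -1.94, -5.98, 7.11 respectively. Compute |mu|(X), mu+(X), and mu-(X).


Step 1: Every measurable set is a union of atoms (the cells / points), so a Hahn decomposition is
  obtained by grouping atoms by sign: P = union of atoms with mu > 0, N = union of the remaining atoms.
  Atoms in P (indices): 1, 4;  atoms in N (indices): 2, 3
  Positive values: 0.74, 7.11
  Negative values: -1.94, -5.98
Step 2: mu+(X) = mu(P) = sum of positive atom values = 7.85
Step 3: mu-(X) = -mu(N) = sum of |negative atom values| = 7.92
Step 4: |mu|(X) = mu+(X) + mu-(X) = 7.85 + 7.92 = 15.77


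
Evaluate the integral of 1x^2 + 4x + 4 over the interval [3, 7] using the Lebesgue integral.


The Lebesgue integral of a Riemann-integrable function agrees with the Riemann integral.
Antiderivative F(x) = (1/3)x^3 + (4/2)x^2 + 4x
F(7) = (1/3)*7^3 + (4/2)*7^2 + 4*7
     = (1/3)*343 + (4/2)*49 + 4*7
     = 114.333333 + 98 + 28
     = 240.333333
F(3) = 39
Integral = F(7) - F(3) = 240.333333 - 39 = 201.333333
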